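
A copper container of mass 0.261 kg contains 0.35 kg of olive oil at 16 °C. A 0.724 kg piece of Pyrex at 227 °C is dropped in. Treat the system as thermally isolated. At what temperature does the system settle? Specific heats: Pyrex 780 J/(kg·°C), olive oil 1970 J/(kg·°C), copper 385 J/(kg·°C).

T_f is the heat-capacity-weighted average of the initial temperatures:
T_f = (564.72·227 + 689.5·16 + 100.48·16) / (564.72 + 689.5 + 100.48)
    = 140831 / 1354.7 ≈ 103.96 °C

T_f ≈ 104.0 °C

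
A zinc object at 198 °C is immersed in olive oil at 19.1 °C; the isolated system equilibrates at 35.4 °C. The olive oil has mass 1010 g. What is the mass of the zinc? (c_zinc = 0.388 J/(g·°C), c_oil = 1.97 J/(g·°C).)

Heat lost by the zinc = heat gained by the oil:
m·0.388·(198 − 35.4) = 1010·1.97·(35.4 − 19.1)
63.09 m = 32432  ⇒  m ≈ 514.1 g

m ≈ 514 g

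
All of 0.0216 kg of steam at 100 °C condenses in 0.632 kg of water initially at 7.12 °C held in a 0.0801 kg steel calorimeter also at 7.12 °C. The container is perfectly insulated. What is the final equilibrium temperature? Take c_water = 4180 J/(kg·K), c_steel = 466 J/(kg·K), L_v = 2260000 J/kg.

Sum of m c ΔT and latent-heat terms is zero:
latent heat released on condensation: 0.0216·2260000 = 48816; condensed water 100 °C→T: 90.29(T − 100); water warms: 0.632·4180·(T − 7.12) = 2641.8(T − 7.12); steel cup: 0.0801·466·(T − 7.12) = 37.33(T − 7.12)
2769.4 T = 48816 + 9028.8 + 19075 = 76920
T ≈ 27.78 °C — below 100 °C, confirming all the steam condensed.

T_f ≈ 27.8 °C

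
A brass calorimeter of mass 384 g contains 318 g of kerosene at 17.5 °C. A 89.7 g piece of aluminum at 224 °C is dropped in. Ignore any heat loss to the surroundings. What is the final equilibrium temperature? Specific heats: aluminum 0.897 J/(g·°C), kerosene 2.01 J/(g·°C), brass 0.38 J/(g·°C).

T_f ≈ 36.7 °C

With ΣQ=0 the equilibrium temperature is the m·c-weighted mean:
T_f = (80.46*224 + 639.18*17.5 + 145.92*17.5) / (80.46 + 639.18 + 145.92)
    = 31762 / 865.56 ≈ 36.70 °C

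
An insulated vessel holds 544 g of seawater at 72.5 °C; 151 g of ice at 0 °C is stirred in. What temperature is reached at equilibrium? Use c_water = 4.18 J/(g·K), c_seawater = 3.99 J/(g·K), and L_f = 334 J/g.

Setting the total heat transfer to zero:
melt ice: 151·334 = 50434
  warm the meltwater: 631.18 T
  seawater: 2170.6(T − 72.5)
2801.7 T = 157366 − 50434 = 106932
T ≈ 38.17 °C (positive, so assuming full melt was valid).

T_f ≈ 38.2 °C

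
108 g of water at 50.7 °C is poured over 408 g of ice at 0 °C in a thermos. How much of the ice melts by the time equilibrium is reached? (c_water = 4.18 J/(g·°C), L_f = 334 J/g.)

m_melted ≈ 68.5 g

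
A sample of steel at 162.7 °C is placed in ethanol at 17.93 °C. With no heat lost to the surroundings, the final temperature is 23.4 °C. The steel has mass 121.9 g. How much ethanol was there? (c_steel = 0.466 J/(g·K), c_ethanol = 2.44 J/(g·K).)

m ≈ 593 g

|Q_steel| = |Q_ethanol|:
121.9×0.466×(162.7 − 23.4) = m×2.44×(23.4 − 17.93)
13.35 m = 7913  ⇒  m ≈ 592.9 g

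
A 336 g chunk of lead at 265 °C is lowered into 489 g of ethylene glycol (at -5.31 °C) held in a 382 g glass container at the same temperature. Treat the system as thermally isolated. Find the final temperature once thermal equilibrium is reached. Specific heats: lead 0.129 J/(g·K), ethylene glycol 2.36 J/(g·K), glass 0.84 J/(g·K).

T_f ≈ 2.4 °C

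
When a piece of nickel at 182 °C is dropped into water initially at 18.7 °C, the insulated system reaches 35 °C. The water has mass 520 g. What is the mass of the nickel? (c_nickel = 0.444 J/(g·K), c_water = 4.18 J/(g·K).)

m ≈ 543 g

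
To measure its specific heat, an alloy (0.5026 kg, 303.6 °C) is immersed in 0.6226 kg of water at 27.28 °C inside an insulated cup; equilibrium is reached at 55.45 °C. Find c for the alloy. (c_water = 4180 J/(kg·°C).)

c ≈ 588 J/(kg·°C)

m_s c (T_s − T_f) = m_water c_water (T_f − T_0):
0.5026·c·(303.6 − 55.45) = 0.6226·4180·(55.45 − 27.28)
124.72 c = 73312  ⇒  c ≈ 587.8 J/(kg·°C)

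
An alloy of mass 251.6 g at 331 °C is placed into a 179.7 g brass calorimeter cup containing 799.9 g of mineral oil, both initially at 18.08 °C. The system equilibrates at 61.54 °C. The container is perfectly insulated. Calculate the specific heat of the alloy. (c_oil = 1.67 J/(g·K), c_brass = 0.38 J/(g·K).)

c ≈ 0.9 J/(g·K)

Let T be the final temperature. ΣQ_i = 0:
251.6·c·(61.54 − 331) + 799.9·1.67·(61.54 − 18.08) + 179.7·0.38·(61.54 − 18.08) = 0
-67796 c = -61023
c = -61023/-67796 ≈ 0.9001 J/(g·K)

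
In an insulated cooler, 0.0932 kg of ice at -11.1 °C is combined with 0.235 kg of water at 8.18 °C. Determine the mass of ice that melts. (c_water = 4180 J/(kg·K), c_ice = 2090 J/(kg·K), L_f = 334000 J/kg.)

Cooling the water to 0 °C releases 0.235·4180·8.18 = 8035.2 J.
Of that, 0.0932·2090·11.1 = 2162.1 J goes to bring the ice to 0 °C, leaving 5873.1 J.
Fully melting the ice requires m_ice L_f = 0.0932·334000 = 31129 J.
5873.1 J < 31129 J, so only part of the ice melts and the system sits at 0 °C.
Mass melted = 5873.1/334000 ≈ 0.01758 kg.

m_melted ≈ 0.0176 kg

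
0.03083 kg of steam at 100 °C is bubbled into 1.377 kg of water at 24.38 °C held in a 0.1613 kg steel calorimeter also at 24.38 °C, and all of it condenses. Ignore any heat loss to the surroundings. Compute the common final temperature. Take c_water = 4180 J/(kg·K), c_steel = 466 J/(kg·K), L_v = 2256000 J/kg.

Setting the total heat transfer to zero:
condense steam: −0.03083×2256000 = −69552; condensed water 100 °C→T: 128.87(T − 100); water warms: 1.377×4180×(T − 24.38) = 5755.9(T − 24.38); cup: 75.17(T − 24.38)
5959.9 T = 69552 + 12887 + 142160 = 224600
T ≈ 37.69 °C, under the boiling point, so the assumption holds.

T_f ≈ 37.7 °C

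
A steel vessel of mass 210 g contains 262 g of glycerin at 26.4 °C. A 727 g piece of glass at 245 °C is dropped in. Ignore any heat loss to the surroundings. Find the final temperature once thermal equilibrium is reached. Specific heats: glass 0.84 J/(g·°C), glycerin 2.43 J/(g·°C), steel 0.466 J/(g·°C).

T_f ≈ 125.6 °C

Net heat exchanged in the isolated system is zero:
727·0.84·(T − 245) + 262·2.43·(T − 26.4) + 210·0.466·(T − 26.4) = 0
610.68(T − 245) + 636.66(T − 26.4) + 97.86(T − 26.4) = 0
1345.2 T = 169008
T = 169008/1345.2 ≈ 125.64 °C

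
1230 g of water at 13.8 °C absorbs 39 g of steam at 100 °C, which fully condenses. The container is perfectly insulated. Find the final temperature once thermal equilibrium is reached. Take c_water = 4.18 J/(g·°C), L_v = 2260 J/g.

T_f ≈ 33.1 °C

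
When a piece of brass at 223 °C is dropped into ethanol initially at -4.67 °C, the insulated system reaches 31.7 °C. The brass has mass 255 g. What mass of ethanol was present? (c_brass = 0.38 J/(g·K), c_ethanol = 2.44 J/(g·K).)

m ≈ 209 g

Conservation of energy gives ΣQ = 0:
255·0.38·(31.7 − 223) + m·2.44·(31.7 − (-4.67)) = 0
88.74 m = 18537
m = 18537/88.74 ≈ 208.9 g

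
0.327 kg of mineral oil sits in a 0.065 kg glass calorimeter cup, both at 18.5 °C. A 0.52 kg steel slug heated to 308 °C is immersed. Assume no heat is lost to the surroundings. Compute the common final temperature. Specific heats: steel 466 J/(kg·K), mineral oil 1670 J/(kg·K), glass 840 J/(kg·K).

T_f ≈ 101.7 °C

T_f is the heat-capacity-weighted average of the initial temperatures:
T_f = (242.32*308 + 546.09*18.5 + 54.6*18.5) / (242.32 + 546.09 + 54.6)
    = 85747 / 843.01 ≈ 101.72 °C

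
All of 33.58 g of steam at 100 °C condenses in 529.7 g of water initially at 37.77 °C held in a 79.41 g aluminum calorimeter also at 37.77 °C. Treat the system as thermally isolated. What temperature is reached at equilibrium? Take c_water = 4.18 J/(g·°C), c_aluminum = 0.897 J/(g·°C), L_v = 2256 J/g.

Energy conservation, ΣQ = 0:
latent heat released on condensation: 33.58·2256 = 75756; condensate cools 100→T: 33.58·4.18·(T − 100) = 140.36(T − 100); water warms: 529.7·4.18·(T − 37.77) = 2214.1(T − 37.77); aluminum cup: 79.41·0.897·(T − 37.77) = 71.23(T − 37.77)
2425.7 T = 75756 + 14036 + 86319 = 176112
T ≈ 72.60 °C, under the boiling point, so the assumption holds.

T_f ≈ 72.6 °C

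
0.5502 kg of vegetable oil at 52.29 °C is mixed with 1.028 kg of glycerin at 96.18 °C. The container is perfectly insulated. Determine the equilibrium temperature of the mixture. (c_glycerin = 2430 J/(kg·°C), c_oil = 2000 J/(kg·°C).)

T_f ≈ 82.8 °C

Set heat shed by the hot body equal to heat absorbed by the cold body:
1.028*2430*(96.18 − T) = 0.5502*2000*(T − 52.29)
2498(96.18 − T) = 1100.4(T − 52.29)
3598.4 T = 297801  ⇒  T ≈ 82.76 °C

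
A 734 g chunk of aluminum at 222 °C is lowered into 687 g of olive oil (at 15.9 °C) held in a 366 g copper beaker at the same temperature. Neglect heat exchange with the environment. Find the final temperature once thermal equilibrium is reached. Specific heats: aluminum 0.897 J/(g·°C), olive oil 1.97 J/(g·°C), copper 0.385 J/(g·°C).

T_f ≈ 78.9 °C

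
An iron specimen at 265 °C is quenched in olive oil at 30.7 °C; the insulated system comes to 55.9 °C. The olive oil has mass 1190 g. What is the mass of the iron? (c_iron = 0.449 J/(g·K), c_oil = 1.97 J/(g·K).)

m ≈ 629 g

|Q_iron| = |Q_oil|:
m·0.449·(265 − 55.9) = 1190·1.97·(55.9 − 30.7)
93.89 m = 59076  ⇒  m ≈ 629.2 g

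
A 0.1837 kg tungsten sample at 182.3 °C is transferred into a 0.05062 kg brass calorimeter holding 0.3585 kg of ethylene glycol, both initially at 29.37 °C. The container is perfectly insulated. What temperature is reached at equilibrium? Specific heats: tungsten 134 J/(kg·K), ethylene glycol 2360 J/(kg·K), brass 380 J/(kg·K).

Conservation of energy gives ΣQ = 0:
0.1837*134*(T − 182.3) + 0.3585*2360*(T − 29.37) + 0.05062*380*(T − 29.37) = 0
24.62(T − 182.3) + 846.06(T − 29.37) + 19.24(T − 29.37) = 0
(24.62 + 846.06 + 19.24) T = 24.62*182.3 + 846.06*29.37 + 19.24*29.37
T = 29901/889.91 ≈ 33.60 °C

T_f ≈ 33.6 °C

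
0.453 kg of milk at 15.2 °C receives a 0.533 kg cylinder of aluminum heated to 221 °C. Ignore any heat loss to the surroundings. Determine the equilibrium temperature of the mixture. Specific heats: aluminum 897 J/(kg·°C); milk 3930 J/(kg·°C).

T_f ≈ 58.8 °C

T_f is the heat-capacity-weighted average of the initial temperatures:
T_f = (478.1*221 + 1780.3*15.2) / (478.1 + 1780.3)
    = 132721 / 2258.4 ≈ 58.77 °C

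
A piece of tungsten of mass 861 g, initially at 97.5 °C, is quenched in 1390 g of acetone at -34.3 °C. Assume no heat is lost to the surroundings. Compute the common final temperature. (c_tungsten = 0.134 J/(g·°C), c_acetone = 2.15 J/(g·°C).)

Set heat shed by the hot body equal to heat absorbed by the cold body:
861×0.134×(97.5 − T) = 1390×2.15×(T − (-34.3))
115.37(97.5 − T) = 2988.5(T − (-34.3))
3103.9 T = -91257  ⇒  T ≈ -29.40 °C

T_f ≈ -29.4 °C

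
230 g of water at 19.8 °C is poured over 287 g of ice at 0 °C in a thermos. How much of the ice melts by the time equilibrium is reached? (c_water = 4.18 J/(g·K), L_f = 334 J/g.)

m_melted ≈ 57 g

Heat available from the water dropping to 0 °C: 230·4.18·19.8 = 19036 J.
Melting all 287 g of ice would need 287·334 = 95858 J.
Since 19036 < 95858 J, not all the ice melts; equilibrium is at 0 °C.
Mass melted = 19036/334 ≈ 56.99 g.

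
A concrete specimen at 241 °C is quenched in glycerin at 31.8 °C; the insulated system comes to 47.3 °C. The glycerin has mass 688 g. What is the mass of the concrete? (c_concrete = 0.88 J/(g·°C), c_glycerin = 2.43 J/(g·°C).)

|Q_concrete| = |Q_glycerin|:
m·0.88·(241 − 47.3) = 688·2.43·(47.3 − 31.8)
170.46 m = 25914  ⇒  m ≈ 152 g

m ≈ 152 g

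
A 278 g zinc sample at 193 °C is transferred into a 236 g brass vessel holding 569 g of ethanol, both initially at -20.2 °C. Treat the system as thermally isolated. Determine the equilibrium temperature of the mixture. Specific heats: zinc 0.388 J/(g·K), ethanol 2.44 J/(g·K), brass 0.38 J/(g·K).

Heat gained plus heat lost sum to zero:
278×0.388×(T − 193) + 569×2.44×(T − (-20.2)) + 236×0.38×(T − (-20.2)) = 0
107.86(T − 193) + 1388.4(T − (-20.2)) + 89.68(T − (-20.2)) = 0
1585.9 T = -9038.7
T ≈ -5.70 °C

T_f ≈ -5.7 °C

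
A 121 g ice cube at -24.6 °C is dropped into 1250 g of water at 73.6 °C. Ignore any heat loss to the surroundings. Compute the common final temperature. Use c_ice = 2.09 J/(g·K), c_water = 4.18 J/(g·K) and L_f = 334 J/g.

T_f ≈ 59.0 °C

Taking heat into each body as positive, Σ m c ΔT = 0:
ice -24.6→0 °C: 121·2.09·24.6 = 6221.1
  latent heat to melt: 121·334 = 40414
  warm the meltwater: 505.78 T
  water cools: 1250·4.18·(T − 73.6) = 5225(T − 73.6)
5730.8 T = 384560 − 46635 = 337925
T ≈ 58.97 °C (positive, so assuming full melt was valid).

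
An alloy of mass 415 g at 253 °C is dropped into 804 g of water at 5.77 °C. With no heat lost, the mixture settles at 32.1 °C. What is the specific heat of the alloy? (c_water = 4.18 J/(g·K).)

c ≈ 0.965 J/(g·K)

Heat gained plus heat lost sum to zero:
415·c·(32.1 − 253) + 804·4.18·(32.1 − 5.77) = 0
-91674 c = -88488
c = -88488/-91674 ≈ 0.9652 J/(g·K)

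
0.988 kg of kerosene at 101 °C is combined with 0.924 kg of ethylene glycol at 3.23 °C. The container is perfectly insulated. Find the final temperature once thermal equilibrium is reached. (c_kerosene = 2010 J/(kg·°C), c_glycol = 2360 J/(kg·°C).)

T_f ≈ 49.8 °C

Heat lost by the kerosene equals heat gained by the glycol:
0.988*2010*(101 − T) = 0.924*2360*(T − 3.23)
1985.9(101 − T) = 2180.6(T − 3.23)
4166.5 T = 207617  ⇒  T ≈ 49.83 °C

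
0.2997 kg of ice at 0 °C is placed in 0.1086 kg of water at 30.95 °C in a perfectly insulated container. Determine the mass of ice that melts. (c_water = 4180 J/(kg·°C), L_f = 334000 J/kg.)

m_melted ≈ 0.0421 kg

Water can give up m c ΔT = 0.1086×4180×30.95 = 14050 J before reaching 0 °C.
To melt every bit of ice: 0.2997×334000 = 100100 J.
Since 14050 < 100100 J, not all the ice melts; equilibrium is at 0 °C.
m_melted×334000 = 14050  ⇒  m_melted ≈ 0.04206 kg.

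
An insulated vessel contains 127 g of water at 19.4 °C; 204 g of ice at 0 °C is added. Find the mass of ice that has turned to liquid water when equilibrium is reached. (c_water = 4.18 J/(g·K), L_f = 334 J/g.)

Water can give up m c ΔT = 127·4.18·19.4 = 10299 J before reaching 0 °C.
Fully melting the ice requires m_ice L_f = 204·334 = 68136 J.
10299 J < 68136 J, so only part of the ice melts and the system sits at 0 °C.
Mass melted = 10299/334 ≈ 30.83 g.

m_melted ≈ 30.8 g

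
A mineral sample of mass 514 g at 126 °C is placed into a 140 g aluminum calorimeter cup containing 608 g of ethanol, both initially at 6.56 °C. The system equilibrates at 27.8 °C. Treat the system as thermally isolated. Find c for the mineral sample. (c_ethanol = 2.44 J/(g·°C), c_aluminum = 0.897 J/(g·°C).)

c ≈ 0.677 J/(g·°C)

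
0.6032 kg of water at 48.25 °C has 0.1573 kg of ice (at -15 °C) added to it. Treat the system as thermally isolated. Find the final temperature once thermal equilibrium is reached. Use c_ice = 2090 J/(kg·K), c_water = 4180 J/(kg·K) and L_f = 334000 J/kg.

T_f ≈ 20.2 °C

Taking heat into each body as positive, Σ m c ΔT = 0:
ice -15→0 °C: 0.1573×2090×15 = 4931.4
  fusion: m_ice L_f = 0.1573×334000 = 52538
  warm the meltwater: 657.51 T
  water cools: 0.6032×4180×(T − 48.25) = 2521.4(T − 48.25)
3178.9 T = 121656 − 57470 = 64187
T ≈ 20.19 °C (positive, so assuming full melt was valid).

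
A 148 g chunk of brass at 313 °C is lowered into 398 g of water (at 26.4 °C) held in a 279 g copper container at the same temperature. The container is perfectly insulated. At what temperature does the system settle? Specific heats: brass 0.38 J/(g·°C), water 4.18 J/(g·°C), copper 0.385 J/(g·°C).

Taking heat into each body as positive, Σ m c ΔT = 0:
148×0.38×(T − 313) + 398×4.18×(T − 26.4) + 279×0.385×(T − 26.4) = 0
56.24(T − 313) + 1663.6(T − 26.4) + 107.42(T − 26.4) = 0
1827.3 T = 64359
T = 64359/1827.3 ≈ 35.22 °C

T_f ≈ 35.2 °C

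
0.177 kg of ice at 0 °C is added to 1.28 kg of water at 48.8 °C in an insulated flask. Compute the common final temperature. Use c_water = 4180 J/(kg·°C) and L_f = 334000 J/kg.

Energy conservation, ΣQ = 0:
fusion: m_ice L_f = 0.177·334000 = 59118; warm the meltwater: 739.86 T; water: 5350.4(T − 48.8)
6090.3 T = 261100 − 59118 = 201982
T ≈ 33.16 °C (positive, so assuming full melt was valid).

T_f ≈ 33.2 °C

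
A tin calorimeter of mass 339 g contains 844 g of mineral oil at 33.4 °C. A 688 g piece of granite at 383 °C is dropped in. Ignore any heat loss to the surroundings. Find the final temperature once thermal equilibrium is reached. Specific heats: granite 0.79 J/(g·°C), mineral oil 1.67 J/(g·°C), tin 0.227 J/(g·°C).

T_f ≈ 127.0 °C

T_f = Σ m_i c_i T_i / Σ m_i c_i:
T_f = (543.52×383 + 1409.5×33.4 + 76.95×33.4) / (543.52 + 1409.5 + 76.95)
    = 257815 / 2030 ≈ 127.01 °C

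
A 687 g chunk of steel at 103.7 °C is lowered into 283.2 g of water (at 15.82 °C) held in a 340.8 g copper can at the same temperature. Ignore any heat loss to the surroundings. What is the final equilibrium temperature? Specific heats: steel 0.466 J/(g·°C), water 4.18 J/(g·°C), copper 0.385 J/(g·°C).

T_f = Σ m_i c_i T_i / Σ m_i c_i:
T_f = (320.14*103.7 + 1183.8*15.82 + 131.21*15.82) / (320.14 + 1183.8 + 131.21)
    = 54002 / 1635.1 ≈ 33.03 °C

T_f ≈ 33.0 °C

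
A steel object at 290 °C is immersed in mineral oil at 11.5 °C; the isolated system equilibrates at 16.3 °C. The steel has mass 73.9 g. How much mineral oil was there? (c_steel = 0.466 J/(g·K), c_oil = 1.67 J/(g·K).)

m ≈ 1180 g

Energy conservation, ΣQ = 0:
73.9·0.466·(16.3 − 290) + m·1.67·(16.3 − 11.5) = 0
8.016 m = 9425.5
m = 9425.5/8.016 ≈ 1176 g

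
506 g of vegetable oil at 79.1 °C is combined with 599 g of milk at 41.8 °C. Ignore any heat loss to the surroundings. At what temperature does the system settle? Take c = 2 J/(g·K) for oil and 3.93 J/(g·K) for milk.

Set heat shed by the hot body equal to heat absorbed by the cold body:
506*2*(79.1 − T) = 599*3.93*(T − 41.8)
1012(79.1 − T) = 2354.1(T − 41.8)
3366.1 T = 178449  ⇒  T ≈ 53.01 °C

T_f ≈ 53.0 °C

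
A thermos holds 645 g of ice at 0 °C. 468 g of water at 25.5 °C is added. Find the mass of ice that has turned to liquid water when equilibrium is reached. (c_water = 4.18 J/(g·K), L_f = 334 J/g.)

m_melted ≈ 149 g

Water can give up m c ΔT = 468×4.18×25.5 = 49884 J before reaching 0 °C.
Fully melting the ice requires m_ice L_f = 645×334 = 215430 J.
49884 J < 215430 J, so only part of the ice melts and the system sits at 0 °C.
Mass melted = 49884/334 ≈ 149.4 g.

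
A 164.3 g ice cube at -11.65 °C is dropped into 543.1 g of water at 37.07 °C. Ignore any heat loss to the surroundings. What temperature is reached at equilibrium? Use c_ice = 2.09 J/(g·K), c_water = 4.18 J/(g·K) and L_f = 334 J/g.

T_f ≈ 8.5 °C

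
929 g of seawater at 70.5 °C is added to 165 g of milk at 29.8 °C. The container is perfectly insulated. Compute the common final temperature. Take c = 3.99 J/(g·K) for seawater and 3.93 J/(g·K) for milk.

Setting the total heat transfer to zero:
929*3.99*(T − 70.5) + 165*3.93*(T − 29.8) = 0
3706.7(T − 70.5) + 648.45(T − 29.8) = 0
(3706.7 + 648.45) T = 3706.7*70.5 + 648.45*29.8
T = 280647/4355.2 ≈ 64.44 °C

T_f ≈ 64.4 °C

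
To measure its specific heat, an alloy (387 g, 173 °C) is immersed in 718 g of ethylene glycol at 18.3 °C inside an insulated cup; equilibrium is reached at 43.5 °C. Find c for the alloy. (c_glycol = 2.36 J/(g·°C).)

c ≈ 0.852 J/(g·°C)

Heat lost by the alloy = heat gained by the glycol:
387·c·(173 − 43.5) = 718·2.36·(43.5 − 18.3)
50116 c = 42701  ⇒  c ≈ 0.852 J/(g·°C)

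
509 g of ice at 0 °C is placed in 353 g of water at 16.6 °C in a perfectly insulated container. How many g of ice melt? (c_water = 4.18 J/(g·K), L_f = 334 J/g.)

m_melted ≈ 73.3 g

Heat available from the water dropping to 0 °C: 353×4.18×16.6 = 24494 J.
Melting all 509 g of ice would need 509×334 = 170006 J.
24494 J < 170006 J, so only part of the ice melts and the system sits at 0 °C.
m_melt = 24494 / L_f = 73.34 g.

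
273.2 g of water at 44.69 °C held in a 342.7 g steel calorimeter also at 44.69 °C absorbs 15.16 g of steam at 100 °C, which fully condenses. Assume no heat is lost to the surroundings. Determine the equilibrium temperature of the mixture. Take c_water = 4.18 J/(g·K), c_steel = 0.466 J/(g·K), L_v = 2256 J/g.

Energy conservation, ΣQ = 0:
latent heat released on condensation: 15.16·2256 = 34201
  condensate cools 100→T: 15.16·4.18·(T − 100) = 63.37(T − 100)
  water warms: 273.2·4.18·(T − 44.69) = 1142(T − 44.69)
  cup: 159.7(T − 44.69)
1365 T = 34201 + 6336.9 + 58172 = 98710
T ≈ 72.31 °C, under the boiling point, so the assumption holds.

T_f ≈ 72.3 °C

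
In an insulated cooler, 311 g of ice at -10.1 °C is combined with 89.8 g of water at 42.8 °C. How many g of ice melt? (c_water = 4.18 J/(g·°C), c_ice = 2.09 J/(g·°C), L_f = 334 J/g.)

Water can give up m c ΔT = 89.8·4.18·42.8 = 16066 J before reaching 0 °C.
Of that, 311·2.09·10.1 = 6564.9 J goes to bring the ice to 0 °C, leaving 9500.7 J.
To melt every bit of ice: 311·334 = 103874 J.
9500.7 J < 103874 J, so only part of the ice melts and the system sits at 0 °C.
m_melted·334 = 9500.7  ⇒  m_melted ≈ 28.45 g.

m_melted ≈ 28.4 g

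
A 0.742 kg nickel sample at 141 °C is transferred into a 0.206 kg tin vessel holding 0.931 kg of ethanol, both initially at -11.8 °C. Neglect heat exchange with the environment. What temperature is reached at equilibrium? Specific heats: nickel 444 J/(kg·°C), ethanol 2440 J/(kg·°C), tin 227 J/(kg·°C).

T_f ≈ 7.2 °C

Taking heat into each body as positive, Σ m c ΔT = 0:
0.742×444×(T − 141) + 0.931×2440×(T − (-11.8)) + 0.206×227×(T − (-11.8)) = 0
329.45(T − 141) + 2271.6(T − (-11.8)) + 46.76(T − (-11.8)) = 0
2647.9 T = 19095
T = 19095 / 2647.9 = 7.21 °C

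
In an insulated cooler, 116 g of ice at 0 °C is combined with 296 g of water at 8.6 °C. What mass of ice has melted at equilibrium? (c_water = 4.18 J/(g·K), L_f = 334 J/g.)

m_melted ≈ 31.9 g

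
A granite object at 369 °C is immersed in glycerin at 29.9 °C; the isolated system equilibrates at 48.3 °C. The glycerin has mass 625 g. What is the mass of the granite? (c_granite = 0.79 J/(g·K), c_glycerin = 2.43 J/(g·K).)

m ≈ 110 g

Setting the total heat transfer to zero:
m×0.79×(48.3 − 369) + 625×2.43×(48.3 − 29.9) = 0
-253.35 m = -27945
m = -27945/-253.35 ≈ 110.3 g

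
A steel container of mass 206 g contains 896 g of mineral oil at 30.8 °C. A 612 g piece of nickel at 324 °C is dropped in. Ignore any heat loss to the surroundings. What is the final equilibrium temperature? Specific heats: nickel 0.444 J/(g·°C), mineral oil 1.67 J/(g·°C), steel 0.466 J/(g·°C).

With ΣQ=0 the equilibrium temperature is the m·c-weighted mean:
T_f = (271.73·324 + 1496.3·30.8 + 96·30.8) / (271.73 + 1496.3 + 96)
    = 137083 / 1864 ≈ 73.54 °C

T_f ≈ 73.5 °C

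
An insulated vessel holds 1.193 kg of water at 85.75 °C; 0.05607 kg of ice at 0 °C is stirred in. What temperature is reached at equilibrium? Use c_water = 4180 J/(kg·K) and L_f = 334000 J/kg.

T_f ≈ 78.3 °C

Heat gained plus heat lost sum to zero:
melt ice: 0.05607·334000 = 18727; warm the meltwater: 234.37 T; water: 4986.7(T − 85.75)
5221.1 T = 427613 − 18727 = 408886
T ≈ 78.31 °C — above 0 °C, consistent with complete melting.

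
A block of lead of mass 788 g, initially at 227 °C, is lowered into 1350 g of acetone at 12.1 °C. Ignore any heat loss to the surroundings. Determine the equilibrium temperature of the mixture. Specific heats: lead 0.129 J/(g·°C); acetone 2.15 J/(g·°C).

T_f ≈ 19.4 °C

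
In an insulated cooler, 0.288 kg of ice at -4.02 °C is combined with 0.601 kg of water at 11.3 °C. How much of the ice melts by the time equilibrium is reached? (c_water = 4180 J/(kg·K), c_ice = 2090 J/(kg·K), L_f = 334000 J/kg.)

m_melted ≈ 0.0777 kg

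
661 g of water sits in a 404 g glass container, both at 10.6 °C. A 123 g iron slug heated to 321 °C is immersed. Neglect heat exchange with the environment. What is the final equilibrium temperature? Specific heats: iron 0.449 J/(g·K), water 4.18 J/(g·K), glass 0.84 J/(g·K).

T_f ≈ 16.0 °C

Setting the total heat transfer to zero:
123*0.449*(T − 321) + 661*4.18*(T − 10.6) + 404*0.84*(T − 10.6) = 0
55.23(T − 321) + 2763(T − 10.6) + 339.36(T − 10.6) = 0
3157.6 T = 50613
T ≈ 16.03 °C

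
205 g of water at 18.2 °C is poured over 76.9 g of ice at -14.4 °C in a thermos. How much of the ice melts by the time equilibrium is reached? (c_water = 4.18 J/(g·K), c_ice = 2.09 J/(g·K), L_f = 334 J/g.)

m_melted ≈ 39.8 g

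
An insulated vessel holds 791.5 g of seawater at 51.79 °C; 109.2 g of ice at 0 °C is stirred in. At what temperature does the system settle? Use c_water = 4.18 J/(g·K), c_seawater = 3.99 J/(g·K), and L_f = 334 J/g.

Setting the total heat transfer to zero:
fusion: m_ice L_f = 109.2×334 = 36473; meltwater 0→T: 109.2×4.18×T = 456.46 T; seawater: 3158.1(T − 51.79)
3614.5 T = 163557 − 36473 = 127084
T ≈ 35.16 °C (positive, so assuming full melt was valid).

T_f ≈ 35.2 °C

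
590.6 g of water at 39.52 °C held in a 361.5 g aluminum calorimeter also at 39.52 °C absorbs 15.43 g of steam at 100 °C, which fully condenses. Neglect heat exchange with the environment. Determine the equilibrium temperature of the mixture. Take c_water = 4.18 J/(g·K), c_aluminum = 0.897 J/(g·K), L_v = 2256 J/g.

T_f ≈ 53.1 °C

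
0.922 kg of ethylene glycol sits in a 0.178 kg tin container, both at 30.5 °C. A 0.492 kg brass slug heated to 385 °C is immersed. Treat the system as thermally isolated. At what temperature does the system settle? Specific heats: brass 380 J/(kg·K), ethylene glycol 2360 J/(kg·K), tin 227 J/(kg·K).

T_f ≈ 58.1 °C

Energy conservation, ΣQ = 0:
0.492×380×(T − 385) + 0.922×2360×(T − 30.5) + 0.178×227×(T − 30.5) = 0
(186.96 + 2175.9 + 40.41) T = 186.96×385 + 2175.9×30.5 + 40.41×30.5
T = 139578/2403.3 ≈ 58.08 °C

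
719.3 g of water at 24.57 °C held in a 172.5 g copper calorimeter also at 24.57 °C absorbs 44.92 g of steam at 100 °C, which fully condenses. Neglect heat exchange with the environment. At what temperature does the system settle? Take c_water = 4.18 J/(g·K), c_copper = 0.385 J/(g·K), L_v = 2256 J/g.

T_f ≈ 60.0 °C

Sum of m c ΔT and latent-heat terms is zero:
steam→water at 100 °C releases m L_v = 44.92×2256 = 101340
  condensed water 100 °C→T: 187.77(T − 100)
  original water: 3006.7(T − 24.57)
  cup: 66.41(T − 24.57)
3260.9 T = 101340 + 18777 + 75506 = 195622
T ≈ 59.99 °C — below 100 °C, confirming all the steam condensed.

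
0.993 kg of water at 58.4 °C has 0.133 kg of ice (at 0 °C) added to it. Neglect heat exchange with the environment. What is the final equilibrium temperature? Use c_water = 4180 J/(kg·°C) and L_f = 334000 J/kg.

T_f ≈ 42.1 °C

Conservation of energy gives ΣQ = 0:
melt ice: 0.133×334000 = 44422; warm the meltwater: 555.94 T; water cools: 0.993×4180×(T − 58.4) = 4150.7(T − 58.4)
4706.7 T = 242403 − 44422 = 197981
T ≈ 42.06 °C — above 0 °C, consistent with complete melting.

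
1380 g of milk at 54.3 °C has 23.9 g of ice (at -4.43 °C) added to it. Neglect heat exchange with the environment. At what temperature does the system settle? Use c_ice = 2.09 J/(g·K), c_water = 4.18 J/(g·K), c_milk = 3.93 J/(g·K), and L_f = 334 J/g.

Energy balance with sensible and latent terms:
warm ice to 0 °C: 23.9×2.09×(0 − (-4.43)) = 221.28; latent heat to melt: 23.9×334 = 7982.6; meltwater 0→T: 23.9×4.18×T = 99.9 T; milk cools: 1380×3.93×(T − 54.3) = 5423.4(T − 54.3)
5523.3 T = 294491 − 8203.9 = 286287
T ≈ 51.83 °C (positive, so assuming full melt was valid).

T_f ≈ 51.8 °C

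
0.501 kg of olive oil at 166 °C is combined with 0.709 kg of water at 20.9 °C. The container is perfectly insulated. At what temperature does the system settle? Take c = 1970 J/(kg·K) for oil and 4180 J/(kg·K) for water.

T_f ≈ 57.2 °C

Conservation of energy gives ΣQ = 0:
0.501×1970×(T − 166) + 0.709×4180×(T − 20.9) = 0
986.97(T − 166) + 2963.6(T − 20.9) = 0
(986.97 + 2963.6) T = 986.97×166 + 2963.6×20.9
T = 225777 / 3950.6 = 57.2 °C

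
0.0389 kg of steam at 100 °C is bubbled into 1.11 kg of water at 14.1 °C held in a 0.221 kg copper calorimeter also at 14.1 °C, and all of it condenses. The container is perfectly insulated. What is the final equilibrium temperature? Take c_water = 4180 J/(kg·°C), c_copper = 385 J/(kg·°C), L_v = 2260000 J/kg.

Sum of m c ΔT and latent-heat terms is zero:
steam→water at 100 °C releases m L_v = 0.0389×2260000 = 87914
  condensate cools 100→T: 0.0389×4180×(T − 100) = 162.6(T − 100)
  original water: 4639.8(T − 14.1)
  copper cup: 0.221×385×(T − 14.1) = 85.08(T − 14.1)
4887.5 T = 87914 + 16260 + 66621 = 170795
T ≈ 34.95 °C — below 100 °C, confirming all the steam condensed.

T_f ≈ 34.9 °C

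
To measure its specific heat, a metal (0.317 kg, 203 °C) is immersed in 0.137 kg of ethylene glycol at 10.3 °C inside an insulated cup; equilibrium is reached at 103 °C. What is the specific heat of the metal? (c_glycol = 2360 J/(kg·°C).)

m_s c (T_s − T_f) = m_glycol c_glycol (T_f − T_0):
0.317×c×(203 − 103) = 0.137×2360×(103 − 10.3)
31.7 c = 29972  ⇒  c ≈ 945.5 J/(kg·°C)

c ≈ 945 J/(kg·°C)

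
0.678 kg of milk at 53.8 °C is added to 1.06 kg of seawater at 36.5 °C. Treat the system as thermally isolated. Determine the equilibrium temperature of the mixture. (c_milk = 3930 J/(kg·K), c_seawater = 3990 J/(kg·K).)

T_f ≈ 43.2 °C

T_f = Σ m_i c_i T_i / Σ m_i c_i:
T_f = (2664.5*53.8 + 4229.4*36.5) / (2664.5 + 4229.4)
    = 297725 / 6893.9 ≈ 43.19 °C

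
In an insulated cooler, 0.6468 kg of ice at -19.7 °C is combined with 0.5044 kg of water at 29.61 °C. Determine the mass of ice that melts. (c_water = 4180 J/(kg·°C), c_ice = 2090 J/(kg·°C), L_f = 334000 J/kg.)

m_melted ≈ 0.107 kg

Cooling the water to 0 °C releases 0.5044×4180×29.61 = 62429 J.
Warming the ice to 0 °C takes 0.6468×2090×19.7 = 26631 J, leaving 35799 J for melting.
To melt every bit of ice: 0.6468×334000 = 216031 J.
Since 35799 < 216031 J, not all the ice melts; equilibrium is at 0 °C.
m_melt = 35799 / L_f = 0.1072 kg.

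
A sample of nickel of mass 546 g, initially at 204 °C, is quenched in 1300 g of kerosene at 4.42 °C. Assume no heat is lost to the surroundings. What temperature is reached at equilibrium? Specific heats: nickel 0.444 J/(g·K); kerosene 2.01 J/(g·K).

T_f ≈ 21.4 °C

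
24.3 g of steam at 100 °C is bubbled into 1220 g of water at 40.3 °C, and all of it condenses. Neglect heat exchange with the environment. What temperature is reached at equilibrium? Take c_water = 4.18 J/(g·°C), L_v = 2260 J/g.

T_f ≈ 52.0 °C

Heat gained plus heat lost sum to zero:
latent heat released on condensation: 24.3·2260 = 54918
  condensed water 100 °C→T: 101.57(T − 100)
  water warms: 1220·4.18·(T − 40.3) = 5099.6(T − 40.3)
5201.2 T = 54918 + 10157 + 205514 = 270589
T ≈ 52.02 °C, under the boiling point, so the assumption holds.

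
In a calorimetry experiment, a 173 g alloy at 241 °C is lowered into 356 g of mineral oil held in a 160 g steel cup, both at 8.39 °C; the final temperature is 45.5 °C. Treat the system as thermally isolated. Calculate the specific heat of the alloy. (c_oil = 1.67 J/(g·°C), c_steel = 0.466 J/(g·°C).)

c ≈ 0.734 J/(g·°C)

Net heat exchanged in the isolated system is zero:
173·c·(45.5 − 241) + 356·1.67·(45.5 − 8.39) + 160·0.466·(45.5 − 8.39) = 0
-33822 c = -24830
c = -24830/-33822 ≈ 0.7341 J/(g·°C)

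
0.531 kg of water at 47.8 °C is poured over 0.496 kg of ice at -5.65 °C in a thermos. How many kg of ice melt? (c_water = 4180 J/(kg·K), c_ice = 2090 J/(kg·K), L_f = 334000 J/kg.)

m_melted ≈ 0.3 kg

Heat available from the water dropping to 0 °C: 0.531×4180×47.8 = 106096 J.
Warming the ice to 0 °C takes 0.496×2090×5.65 = 5857 J, leaving 100239 J for melting.
Fully melting the ice requires m_ice L_f = 0.496×334000 = 165664 J.
That's not enough to melt it all — equilibrium is at 0 °C with ice remaining.
m_melt = 100239 / L_f = 0.3001 kg.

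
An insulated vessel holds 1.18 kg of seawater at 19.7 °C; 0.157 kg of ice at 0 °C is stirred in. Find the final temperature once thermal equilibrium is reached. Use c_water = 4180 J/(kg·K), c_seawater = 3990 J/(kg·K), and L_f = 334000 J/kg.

Energy conservation, ΣQ = 0:
latent heat to melt: 0.157·334000 = 52438
  meltwater 0→T: 0.157·4180·T = 656.26 T
  seawater cools: 1.18·3990·(T − 19.7) = 4708.2(T − 19.7)
5364.5 T = 92752 − 52438 = 40314
T ≈ 7.51 °C — above 0 °C, consistent with complete melting.

T_f ≈ 7.5 °C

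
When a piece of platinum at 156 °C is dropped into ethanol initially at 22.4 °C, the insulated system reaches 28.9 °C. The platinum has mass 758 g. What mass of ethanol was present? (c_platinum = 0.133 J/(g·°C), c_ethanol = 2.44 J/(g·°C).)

Taking heat into each body as positive, Σ m c ΔT = 0:
758×0.133×(28.9 − 156) + m×2.44×(28.9 − 22.4) = 0
15.86 m = 12813
m = 12813/15.86 ≈ 807.9 g

m ≈ 808 g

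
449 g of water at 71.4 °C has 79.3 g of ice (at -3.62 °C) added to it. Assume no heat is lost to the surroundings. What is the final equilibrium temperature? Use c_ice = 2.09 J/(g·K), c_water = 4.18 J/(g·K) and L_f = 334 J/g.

T_f ≈ 48.4 °C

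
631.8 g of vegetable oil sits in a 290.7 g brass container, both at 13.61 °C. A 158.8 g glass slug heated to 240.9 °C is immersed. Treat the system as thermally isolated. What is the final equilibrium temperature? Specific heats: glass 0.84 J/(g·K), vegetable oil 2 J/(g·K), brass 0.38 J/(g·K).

Heat gained plus heat lost sum to zero:
158.8·0.84·(T − 240.9) + 631.8·2·(T − 13.61) + 290.7·0.38·(T − 13.61) = 0
1507.5 T = 50835
T ≈ 33.72 °C

T_f ≈ 33.7 °C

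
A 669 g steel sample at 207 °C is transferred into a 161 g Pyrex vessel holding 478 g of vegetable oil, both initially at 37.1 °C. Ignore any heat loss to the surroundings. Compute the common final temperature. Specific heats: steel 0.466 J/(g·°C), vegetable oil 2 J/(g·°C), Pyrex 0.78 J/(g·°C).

T_f ≈ 75.1 °C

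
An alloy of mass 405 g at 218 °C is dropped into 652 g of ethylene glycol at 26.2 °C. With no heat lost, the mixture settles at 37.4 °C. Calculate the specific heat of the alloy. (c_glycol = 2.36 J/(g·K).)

c ≈ 0.236 J/(g·K)

Heat gained plus heat lost sum to zero:
405×c×(37.4 − 218) + 652×2.36×(37.4 − 26.2) = 0
-73143 c = -17234
c = -17234/-73143 ≈ 0.2356 J/(g·K)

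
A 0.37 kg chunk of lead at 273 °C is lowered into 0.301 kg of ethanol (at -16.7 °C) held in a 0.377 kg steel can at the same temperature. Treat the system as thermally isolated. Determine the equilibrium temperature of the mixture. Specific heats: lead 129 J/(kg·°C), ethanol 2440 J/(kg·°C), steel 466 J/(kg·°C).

T_f ≈ -2.3 °C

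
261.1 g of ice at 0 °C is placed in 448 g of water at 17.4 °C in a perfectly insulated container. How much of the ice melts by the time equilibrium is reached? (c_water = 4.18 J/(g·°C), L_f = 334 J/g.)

m_melted ≈ 97.6 g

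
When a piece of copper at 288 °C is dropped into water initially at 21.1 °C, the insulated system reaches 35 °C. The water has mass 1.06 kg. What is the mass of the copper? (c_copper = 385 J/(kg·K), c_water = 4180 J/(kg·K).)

m ≈ 0.632 kg

Let T be the final temperature. ΣQ_i = 0:
m×385×(35 − 288) + 1.06×4180×(35 − 21.1) = 0
-97405 m = -61588
m = -61588/-97405 ≈ 0.6323 kg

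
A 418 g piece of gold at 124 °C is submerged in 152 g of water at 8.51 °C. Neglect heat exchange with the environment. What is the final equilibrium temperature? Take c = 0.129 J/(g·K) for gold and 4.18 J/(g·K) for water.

T_f ≈ 17.5 °C

T_f = Σ m_i c_i T_i / Σ m_i c_i:
T_f = (53.92·124 + 635.36·8.51) / (53.92 + 635.36)
    = 12093 / 689.28 ≈ 17.54 °C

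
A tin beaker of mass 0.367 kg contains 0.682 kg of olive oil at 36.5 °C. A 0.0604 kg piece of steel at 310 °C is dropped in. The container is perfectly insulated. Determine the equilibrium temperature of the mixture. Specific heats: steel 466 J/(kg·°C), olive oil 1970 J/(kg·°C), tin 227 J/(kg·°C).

Let T be the final temperature. ΣQ_i = 0:
0.0604·466·(T − 310) + 0.682·1970·(T − 36.5) + 0.367·227·(T − 36.5) = 0
(28.15 + 1343.5 + 83.31) T = 28.15·310 + 1343.5·36.5 + 83.31·36.5
T = 60805 / 1455 = 41.8 °C

T_f ≈ 41.8 °C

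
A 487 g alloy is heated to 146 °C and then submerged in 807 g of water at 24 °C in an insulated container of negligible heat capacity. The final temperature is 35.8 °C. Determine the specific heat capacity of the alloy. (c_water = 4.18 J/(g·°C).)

c ≈ 0.742 J/(g·°C)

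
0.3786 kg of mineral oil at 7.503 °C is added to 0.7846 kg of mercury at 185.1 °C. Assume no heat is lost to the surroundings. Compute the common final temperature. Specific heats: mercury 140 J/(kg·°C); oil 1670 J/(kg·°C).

T_f = Σ m_i c_i T_i / Σ m_i c_i:
T_f = (109.84*185.1 + 632.26*7.503) / (109.84 + 632.26)
    = 25076 / 742.11 ≈ 33.79 °C

T_f ≈ 33.8 °C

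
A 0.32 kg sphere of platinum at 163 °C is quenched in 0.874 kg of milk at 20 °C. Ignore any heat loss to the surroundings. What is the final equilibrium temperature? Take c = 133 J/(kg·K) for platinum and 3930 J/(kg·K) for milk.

T_f ≈ 21.8 °C

Energy conservation, ΣQ = 0:
0.32*133*(T − 163) + 0.874*3930*(T − 20) = 0
42.56(T − 163) + 3434.8(T − 20) = 0
3477.4 T = 75634
T = 75634 / 3477.4 = 21.8 °C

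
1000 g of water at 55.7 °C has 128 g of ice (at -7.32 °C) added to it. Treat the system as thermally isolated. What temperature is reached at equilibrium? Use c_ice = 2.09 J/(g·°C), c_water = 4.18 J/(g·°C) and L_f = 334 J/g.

T_f ≈ 39.9 °C

Net heat exchanged in the isolated system is zero:
warm ice to 0 °C: 128×2.09×(0 − (-7.32)) = 1958.2; latent heat to melt: 128×334 = 42752; meltwater 0→T: 128×4.18×T = 535.04 T; water: 4180(T − 55.7)
4715 T = 232826 − 44710 = 188116
T ≈ 39.90 °C — above 0 °C, consistent with complete melting.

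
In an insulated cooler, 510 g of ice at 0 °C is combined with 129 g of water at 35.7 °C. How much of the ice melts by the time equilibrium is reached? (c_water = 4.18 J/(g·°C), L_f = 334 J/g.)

Water can give up m c ΔT = 129×4.18×35.7 = 19250 J before reaching 0 °C.
To melt every bit of ice: 510×334 = 170340 J.
That's not enough to melt it all — equilibrium is at 0 °C with ice remaining.
m_melted×334 = 19250  ⇒  m_melted ≈ 57.64 g.

m_melted ≈ 57.6 g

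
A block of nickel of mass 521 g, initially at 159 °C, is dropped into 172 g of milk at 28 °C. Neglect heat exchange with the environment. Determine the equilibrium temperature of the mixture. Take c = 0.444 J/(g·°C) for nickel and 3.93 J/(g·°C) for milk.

T_f ≈ 61.4 °C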